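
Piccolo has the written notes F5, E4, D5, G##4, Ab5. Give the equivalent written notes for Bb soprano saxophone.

First find concert pitch: the piccolo sounds a perfect octave above written, so F5 E4 D5 G##4 Ab5 sounds F6 E5 D6 G##5 Ab6.
Then write for Bb soprano saxophone: it sounds a major second below written, so the part must be a major second above concert.
F6 → G6
E5 → F#5
D6 → E6
G##5 → A##5
Ab6 → Bb6

G6 F#5 E6 A##5 Bb6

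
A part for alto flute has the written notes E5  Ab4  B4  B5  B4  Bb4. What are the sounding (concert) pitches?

B4 Eb4 F#4 F#5 F#4 F4

The alto flute sounds a perfect fourth below written, so transpose each written note down a perfect fourth.
E5 becomes B4
Ab4 becomes Eb4
B4 becomes F#4
B5 becomes F#5
B4 becomes F#4
Bb4 becomes F4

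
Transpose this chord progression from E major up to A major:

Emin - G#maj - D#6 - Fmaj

Amin C#maj G#6 Bbmaj

E major up to A major is a perfect fourth; each chord root moves by that interval while the quality stays the same.
Emin: root E up a perfect fourth → A, giving Amin.
G#maj: root G# up a perfect fourth → C#, giving C#maj.
D#6: root D# up a perfect fourth → G#, giving G#6.
Fmaj: root F up a perfect fourth → Bb, giving Bbmaj.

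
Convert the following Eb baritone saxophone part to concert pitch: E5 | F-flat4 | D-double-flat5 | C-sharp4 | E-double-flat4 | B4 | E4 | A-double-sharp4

G3 Abb2 Fbb3 E2 Gbb2 D3 G2 C##3

Written C4 on the Eb baritone saxophone sounds as Eb2, a major thirteenth lower; apply that shift to every note.
E5 to G3
Fb4 to Abb2
Dbb5 to Fbb3
C#4 to E2
Ebb4 to Gbb2
B4 to D3
E4 to G2
A##4 to C##3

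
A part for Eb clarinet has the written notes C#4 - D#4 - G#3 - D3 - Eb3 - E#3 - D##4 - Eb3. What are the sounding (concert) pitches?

E4 F#4 B3 F3 Gb3 G#3 F##4 Gb3

The Eb clarinet sounds a minor third above written, so transpose each written note up a minor third.
C#4 -> E4
D#4 -> F#4
G#3 -> B3
D3 -> F3
Eb3 -> Gb3
E#3 -> G#3
D##4 -> F##4
Eb3 -> Gb3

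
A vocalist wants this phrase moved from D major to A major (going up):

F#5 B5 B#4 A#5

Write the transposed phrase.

C#6 F#6 F##5 E#6

From D up to A is a perfect fifth; apply that to each pitch.
F#5 -> C#6
B5 -> F#6
B#4 -> F##5
A#5 -> E#6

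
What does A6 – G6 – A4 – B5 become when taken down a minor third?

A minor third down from A6 gives F#6.
G6: a third down reaches E, and 3 semitones makes it E6.
A4 down a minor third is F#4.
B5 down a minor third is G#5.

F#6 E6 F#4 G#5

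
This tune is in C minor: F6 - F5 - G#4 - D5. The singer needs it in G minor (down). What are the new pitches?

C6 C5 D#4 A4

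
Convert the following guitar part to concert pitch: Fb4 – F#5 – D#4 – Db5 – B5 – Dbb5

The guitar sounds a perfect octave below written, so transpose each written note down a perfect octave.
Fb4 becomes Fb3
F#5 becomes F#4
D#4 becomes D#3
Db5 becomes Db4
B5 becomes B4
Dbb5 becomes Dbb4

Fb3 F#4 D#3 Db4 B4 Dbb4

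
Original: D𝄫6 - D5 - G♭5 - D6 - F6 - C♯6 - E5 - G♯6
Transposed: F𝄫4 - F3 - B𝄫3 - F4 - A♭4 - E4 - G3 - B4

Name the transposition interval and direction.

down a major thirteenth

Take the first pair: Dbb6 → Fbb4. D to F spans 13 letter names, so the interval is some kind of thirteenth.
Fbb4 to Dbb6 is 21 semitones, which makes it a major thirteenth; the second version is lower, so the direction is down.
Checking another pair — G#6 → B4 — gives the same interval.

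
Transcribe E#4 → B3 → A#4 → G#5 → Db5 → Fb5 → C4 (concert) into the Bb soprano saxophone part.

F##4 C#4 B#4 A#5 Eb5 Gb5 D4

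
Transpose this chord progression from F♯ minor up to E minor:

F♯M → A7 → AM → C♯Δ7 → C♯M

F♯ minor up to E minor is a minor seventh; each chord root moves by that interval while the quality stays the same.
F♯M: root F♯ up a minor seventh → E, giving EM.
A7: root A up a minor seventh → G, giving G7.
AM: root A up a minor seventh → G, giving GM.
C♯Δ7: root C♯ up a minor seventh → B, giving BΔ7.
C♯M: root C♯ up a minor seventh → B, giving BM.

EM G7 GM BΔ7 BM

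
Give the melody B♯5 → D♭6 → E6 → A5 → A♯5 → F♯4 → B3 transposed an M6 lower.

A major sixth down from B#5 gives D#5.
Db6: a sixth down reaches F, and 9 semitones makes it Fb5.
A major sixth down from E6 gives G5.
A5 down a major sixth is C5.
A major sixth down from A#5 gives C#5.
F#4 down a major sixth is A3.
B3 down a major sixth is D3.

D#5 Fb5 G5 C5 C#5 A3 D3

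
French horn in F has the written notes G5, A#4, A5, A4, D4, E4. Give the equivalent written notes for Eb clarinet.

A4 B#3 B4 B3 E3 F#3

First find concert pitch: the French horn in F sounds a perfect fifth below written, so G5 A#4 A5 A4 D4 E4 sounds C5 D#4 D5 D4 G3 A3.
Then write for Eb clarinet: it sounds a minor third above written, so the part must be a minor third below concert.
C5 → A4
D#4 → B#3
D5 → B4
D4 → B3
G3 → E3
A3 → F#3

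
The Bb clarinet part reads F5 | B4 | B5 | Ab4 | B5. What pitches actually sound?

Eb5 A4 A5 Gb4 A5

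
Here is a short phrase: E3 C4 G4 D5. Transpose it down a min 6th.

G#2 E3 B3 F#4

A minor sixth down from E3 gives G#2.
A minor sixth down from C4 gives E3.
G4 down a minor sixth is B3.
D5 down a minor sixth is F#4.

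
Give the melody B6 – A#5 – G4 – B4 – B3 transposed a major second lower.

A6 G#5 F4 A4 A3

B6 gives A6
A#5 gives G#5
G4 gives F4
B4 gives A4
B3 gives A3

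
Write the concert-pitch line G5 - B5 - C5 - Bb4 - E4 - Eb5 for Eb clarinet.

E5 G#5 A4 G4 C#4 C5

Written C4 sounds as Eb4 on the Eb clarinet, so concert pitches are written a minor third down.
G5 -> E5
B5 -> G#5
C5 -> A4
Bb4 -> G4
E4 -> C#4
Eb5 -> C5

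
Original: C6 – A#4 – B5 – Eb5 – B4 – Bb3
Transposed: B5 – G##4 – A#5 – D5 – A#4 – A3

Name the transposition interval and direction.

down a minor second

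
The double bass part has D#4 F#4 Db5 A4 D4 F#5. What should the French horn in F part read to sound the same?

A#3 C#4 Ab4 E4 A3 C#5

First find concert pitch: the double bass sounds a perfect octave below written, so D#4 F#4 Db5 A4 D4 F#5 sounds D#3 F#3 Db4 A3 D3 F#4.
Then write for French horn in F: it sounds a perfect fifth below written, so the part must be a perfect fifth above concert.
D#3 → A#3
F#3 → C#4
Db4 → Ab4
A3 → E4
D3 → A3
F#4 → C#5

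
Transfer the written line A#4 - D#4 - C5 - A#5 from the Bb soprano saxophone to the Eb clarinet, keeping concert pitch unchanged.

E#4 A#3 G4 E#5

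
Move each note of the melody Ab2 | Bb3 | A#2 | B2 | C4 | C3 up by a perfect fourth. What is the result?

A perfect fourth up from Ab2 gives Db3.
A perfect fourth up from Bb3 gives Eb4.
A perfect fourth up from A#2 gives D#3.
B2: a fourth up reaches E, and 5 semitones makes it E3.
C4 up a perfect fourth is F4.
A perfect fourth up from C3 gives F3.

Db3 Eb4 D#3 E3 F4 F3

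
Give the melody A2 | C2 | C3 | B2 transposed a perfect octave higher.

A2: an octave up reaches A, and 12 semitones makes it A3.
A perfect octave up from C2 gives C3.
A perfect octave up from C3 gives C4.
B2 up a perfect octave is B3.

A3 C3 C4 B3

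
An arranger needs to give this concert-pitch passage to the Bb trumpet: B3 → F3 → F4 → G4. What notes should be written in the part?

Written C4 sounds as Bb3 on the Bb trumpet, so concert pitches are written a major second up.
B3 becomes C#4
F3 becomes G3
F4 becomes G4
G4 becomes A4

C#4 G3 G4 A4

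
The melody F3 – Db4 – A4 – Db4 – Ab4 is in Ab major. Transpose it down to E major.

C#3 A3 E#4 A3 E4

Ab major to E major down is a diminished fourth, so every note moves down by that interval.
F3 to C#3
Db4 to A3
A4 to E#4
Db4 to A3
Ab4 to E4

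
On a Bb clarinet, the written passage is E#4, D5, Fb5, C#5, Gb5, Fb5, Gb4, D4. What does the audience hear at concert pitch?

D#4 C5 Ebb5 B4 Fb5 Ebb5 Fb4 C4

The Bb clarinet sounds a major second below written, so transpose each written note down a major second.
E#4 to D#4
D5 to C5
Fb5 to Ebb5
C#5 to B4
Gb5 to Fb5
Fb5 to Ebb5
Gb4 to Fb4
D4 to C4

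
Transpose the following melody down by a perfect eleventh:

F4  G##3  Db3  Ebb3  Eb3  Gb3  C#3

F4 becomes C3
G##3 becomes D##2
Db3 becomes Ab1
Ebb3 becomes Bbb1
Eb3 becomes Bb1
Gb3 becomes Db2
C#3 becomes G#1

C3 D##2 Ab1 Bbb1 Bb1 Db2 G#1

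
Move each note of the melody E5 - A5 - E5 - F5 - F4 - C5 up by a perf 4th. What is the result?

A5 D6 A5 Bb5 Bb4 F5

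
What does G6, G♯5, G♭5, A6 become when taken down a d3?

A diminished third down from G6 gives E#6.
G#5 down a diminished third is E##5.
A diminished third down from Gb5 gives E5.
A diminished third down from A6 gives F##6.

E#6 E##5 E5 F##6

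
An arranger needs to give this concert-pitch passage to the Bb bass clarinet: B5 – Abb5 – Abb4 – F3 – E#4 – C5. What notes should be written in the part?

C#7 Bbb6 Bbb5 G4 F##5 D6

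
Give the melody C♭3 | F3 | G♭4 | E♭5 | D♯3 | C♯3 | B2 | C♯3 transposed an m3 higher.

Ebb3 Ab3 Bbb4 Gb5 F#3 E3 D3 E3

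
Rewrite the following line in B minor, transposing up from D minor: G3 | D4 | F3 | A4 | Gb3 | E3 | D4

E4 B4 D4 F#5 Eb4 C#4 B4

D minor to B minor up is a major sixth, so every note moves up by that interval.
G3 to E4
D4 to B4
F3 to D4
A4 to F#5
Gb3 to Eb4
E3 to C#4
D4 to B4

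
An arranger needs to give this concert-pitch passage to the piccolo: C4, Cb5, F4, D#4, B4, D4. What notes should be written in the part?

C3 Cb4 F3 D#3 B3 D3

The piccolo sounds a perfect octave above written, so the written part must be a perfect octave below concert — transpose each note down.
C4 -> C3
Cb5 -> Cb4
F4 -> F3
D#4 -> D#3
B4 -> B3
D4 -> D3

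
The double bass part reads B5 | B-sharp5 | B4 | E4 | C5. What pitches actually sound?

B4 B#4 B3 E3 C4

Written C4 on the double bass sounds as C3, a perfect octave lower; apply that shift to every note.
B5 to B4
B#5 to B#4
B4 to B3
E4 to E3
C5 to C4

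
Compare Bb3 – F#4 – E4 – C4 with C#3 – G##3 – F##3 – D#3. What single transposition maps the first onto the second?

down a diminished seventh

Take the first pair: Bb3 → C#3. B to C spans 7 letter names, so the interval is some kind of seventh.
C#3 to Bb3 is 9 semitones, which makes it a diminished seventh; the second version is lower, so the direction is down.
Checking another pair — C4 → D#3 — gives the same interval.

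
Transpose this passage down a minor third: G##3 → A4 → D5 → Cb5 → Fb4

E##3 F#4 B4 Ab4 Db4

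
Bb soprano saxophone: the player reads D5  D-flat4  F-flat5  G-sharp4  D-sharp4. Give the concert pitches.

C5 Cb4 Ebb5 F#4 C#4

Written C4 on the Bb soprano saxophone sounds as Bb3, a major second lower; apply that shift to every note.
D5 to C5
Db4 to Cb4
Fb5 to Ebb5
G#4 to F#4
D#4 to C#4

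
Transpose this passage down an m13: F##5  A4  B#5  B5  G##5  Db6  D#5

F##5 → A##3
A4 → C#3
B#5 → D##4
B5 → D#4
G##5 → B##3
Db6 → F4
D#5 → F##3

A##3 C#3 D##4 D#4 B##3 F4 F##3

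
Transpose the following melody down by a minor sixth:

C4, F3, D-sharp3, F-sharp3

E3 A2 F##2 A#2

C4 down a minor sixth is E3.
A minor sixth down from F3 gives A2.
A minor sixth down from D#3 gives F##2.
F#3: a sixth down reaches A, and 8 semitones makes it A#2.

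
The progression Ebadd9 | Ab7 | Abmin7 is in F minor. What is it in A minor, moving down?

Gadd9 C7 Cmin7

F minor down to A minor is a minor sixth; each chord root moves by that interval while the quality stays the same.
Ebadd9: root Eb down a minor sixth → G, giving Gadd9.
Ab7: root Ab down a minor sixth → C, giving C7.
Abmin7: root Ab down a minor sixth → C, giving Cmin7.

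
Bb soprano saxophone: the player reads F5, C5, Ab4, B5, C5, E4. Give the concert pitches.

Eb5 Bb4 Gb4 A5 Bb4 D4

The Bb soprano saxophone sounds a major second below written, so transpose each written note down a major second.
F5 becomes Eb5
C5 becomes Bb4
Ab4 becomes Gb4
B5 becomes A5
C5 becomes Bb4
E4 becomes D4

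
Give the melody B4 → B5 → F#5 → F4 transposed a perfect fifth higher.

B4: a fifth up reaches F, and 7 semitones makes it F#5.
B5 up a perfect fifth is F#6.
F#5: a fifth up reaches C, and 7 semitones makes it C#6.
F4: a fifth up reaches C, and 7 semitones makes it C5.

F#5 F#6 C#6 C5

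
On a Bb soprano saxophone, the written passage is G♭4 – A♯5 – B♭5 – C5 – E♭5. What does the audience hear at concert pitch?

Fb4 G#5 Ab5 Bb4 Db5

Written C4 on the Bb soprano saxophone sounds as Bb3, a major second lower; apply that shift to every note.
Gb4 -> Fb4
A#5 -> G#5
Bb5 -> Ab5
C5 -> Bb4
Eb5 -> Db5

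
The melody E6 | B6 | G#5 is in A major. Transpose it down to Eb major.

From A down to Eb is an augmented fourth; apply that to each pitch.
E6 -> Bb5
B6 -> F6
G#5 -> D5

Bb5 F6 D5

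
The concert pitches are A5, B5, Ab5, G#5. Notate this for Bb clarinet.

B5 C#6 Bb5 A#5

The Bb clarinet sounds a major second below written, so the written part must be a major second above concert — transpose each note up.
A5 becomes B5
B5 becomes C#6
Ab5 becomes Bb5
G#5 becomes A#5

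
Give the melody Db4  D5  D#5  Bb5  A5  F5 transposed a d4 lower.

Db4: a fourth down reaches A, and 4 semitones makes it A3.
A diminished fourth down from D5 gives A#4.
A diminished fourth down from D#5 gives A##4.
A diminished fourth down from Bb5 gives F#5.
A5: a fourth down reaches E, and 4 semitones makes it E#5.
F5: a fourth down reaches C, and 4 semitones makes it C#5.

A3 A#4 A##4 F#5 E#5 C#5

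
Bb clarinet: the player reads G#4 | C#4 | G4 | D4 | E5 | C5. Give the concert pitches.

Written C4 on the Bb clarinet sounds as Bb3, a major second lower; apply that shift to every note.
G#4 becomes F#4
C#4 becomes B3
G4 becomes F4
D4 becomes C4
E5 becomes D5
C5 becomes Bb4

F#4 B3 F4 C4 D5 Bb4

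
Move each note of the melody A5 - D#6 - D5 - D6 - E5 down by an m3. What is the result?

A5: a third down reaches F, and 3 semitones makes it F#5.
A minor third down from D#6 gives B#5.
A minor third down from D5 gives B4.
D6: a third down reaches B, and 3 semitones makes it B5.
E5 down a minor third is C#5.

F#5 B#5 B4 B5 C#5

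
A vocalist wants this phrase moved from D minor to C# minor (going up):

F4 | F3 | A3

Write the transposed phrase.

From D up to C# is a major seventh; apply that to each pitch.
F4 to E5
F3 to E4
A3 to G#4

E5 E4 G#4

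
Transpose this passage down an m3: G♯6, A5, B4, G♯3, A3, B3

A minor third down from G#6 gives E#6.
A5 down a minor third is F#5.
B4 down a minor third is G#4.
G#3: a third down reaches E, and 3 semitones makes it E#3.
A minor third down from A3 gives F#3.
B3 down a minor third is G#3.

E#6 F#5 G#4 E#3 F#3 G#3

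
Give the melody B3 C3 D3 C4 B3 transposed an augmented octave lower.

B3 becomes Bb2
C3 becomes Cb2
D3 becomes Db2
C4 becomes Cb3
B3 becomes Bb2

Bb2 Cb2 Db2 Cb3 Bb2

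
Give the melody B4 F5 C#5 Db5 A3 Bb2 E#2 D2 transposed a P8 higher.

B5 F6 C#6 Db6 A4 Bb3 E#3 D3

B4 gives B5
F5 gives F6
C#5 gives C#6
Db5 gives Db6
A3 gives A4
Bb2 gives Bb3
E#2 gives E#3
D2 gives D3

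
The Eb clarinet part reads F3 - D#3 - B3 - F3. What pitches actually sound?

The Eb clarinet sounds a minor third above written, so transpose each written note up a minor third.
F3 to Ab3
D#3 to F#3
B3 to D4
F3 to Ab3

Ab3 F#3 D4 Ab3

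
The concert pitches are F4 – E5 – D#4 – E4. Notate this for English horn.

C5 B5 A#4 B4

The English horn sounds a perfect fifth below written, so the written part must be a perfect fifth above concert — transpose each note up.
F4 becomes C5
E5 becomes B5
D#4 becomes A#4
E4 becomes B4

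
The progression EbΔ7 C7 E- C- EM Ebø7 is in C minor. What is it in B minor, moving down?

C minor down to B minor is a minor second; each chord root moves by that interval while the quality stays the same.
EbΔ7: root Eb down a minor second → D, giving DΔ7.
C7: root C down a minor second → B, giving B7.
E-: root E down a minor second → D#, giving D#-.
C-: root C down a minor second → B, giving B-.
EM: root E down a minor second → D#, giving D#M.
Ebø7: root Eb down a minor second → D, giving Dø7.

DΔ7 B7 D#- B- D#M Dø7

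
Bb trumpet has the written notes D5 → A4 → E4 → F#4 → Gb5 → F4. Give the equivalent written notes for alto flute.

First find concert pitch: the Bb trumpet sounds a major second below written, so D5 A4 E4 F#4 Gb5 F4 sounds C5 G4 D4 E4 Fb5 Eb4.
Then write for alto flute: it sounds a perfect fourth below written, so the part must be a perfect fourth above concert.
C5 → F5
G4 → C5
D4 → G4
E4 → A4
Fb5 → Bbb5
Eb4 → Ab4

F5 C5 G4 A4 Bbb5 Ab4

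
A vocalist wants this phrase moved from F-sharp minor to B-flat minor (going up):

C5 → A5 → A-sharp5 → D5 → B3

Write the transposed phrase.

Fb5 Db6 D6 Gb5 Eb4

From F-sharp up to B-flat is a diminished fourth; apply that to each pitch.
C5 gives Fb5
A5 gives Db6
A#5 gives D6
D5 gives Gb5
B3 gives Eb4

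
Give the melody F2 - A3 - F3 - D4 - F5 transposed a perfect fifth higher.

C3 E4 C4 A4 C6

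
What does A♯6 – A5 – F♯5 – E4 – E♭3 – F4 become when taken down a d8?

A##5 A#4 F##4 E#3 E2 F#3

A#6 gives A##5
A5 gives A#4
F#5 gives F##4
E4 gives E#3
Eb3 gives E2
F4 gives F#3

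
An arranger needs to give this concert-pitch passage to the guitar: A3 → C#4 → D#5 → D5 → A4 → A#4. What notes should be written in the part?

A4 C#5 D#6 D6 A5 A#5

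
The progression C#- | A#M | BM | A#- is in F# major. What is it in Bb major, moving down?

F- DM EbM D-

F# major down to Bb major is an augmented fifth; each chord root moves by that interval while the quality stays the same.
C#-: root C# down an augmented fifth → F, giving F-.
A#M: root A# down an augmented fifth → D, giving DM.
BM: root B down an augmented fifth → Eb, giving EbM.
A#-: root A# down an augmented fifth → D, giving D-.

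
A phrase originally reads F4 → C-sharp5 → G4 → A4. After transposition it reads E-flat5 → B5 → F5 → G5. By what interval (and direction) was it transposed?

up a minor seventh

Take the first pair: F4 → Eb5. F to E spans 7 letter names, so the interval is some kind of seventh.
F4 to Eb5 is 10 semitones, which makes it a minor seventh; the second version is higher, so the direction is up.
Checking another pair — A4 → G5 — gives the same interval.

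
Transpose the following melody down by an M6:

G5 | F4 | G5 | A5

Bb4 Ab3 Bb4 C5

G5 gives Bb4
F4 gives Ab3
G5 gives Bb4
A5 gives C5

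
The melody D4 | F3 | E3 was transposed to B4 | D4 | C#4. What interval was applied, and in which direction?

up a major sixth

Take the first pair: D4 → B4. D to B spans 6 letter names, so the interval is some kind of sixth.
D4 to B4 is 9 semitones, which makes it a major sixth; the second version is higher, so the direction is up.
Checking another pair — E3 → C#4 — gives the same interval.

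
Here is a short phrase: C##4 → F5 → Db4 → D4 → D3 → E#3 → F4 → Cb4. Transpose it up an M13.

C##4 -> A##5
F5 -> D7
Db4 -> Bb5
D4 -> B5
D3 -> B4
E#3 -> C##5
F4 -> D6
Cb4 -> Ab5

A##5 D7 Bb5 B5 B4 C##5 D6 Ab5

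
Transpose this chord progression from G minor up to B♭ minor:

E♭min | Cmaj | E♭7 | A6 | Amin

G minor up to B♭ minor is a minor third; each chord root moves by that interval while the quality stays the same.
E♭min: root E♭ up a minor third → Gb, giving Gbmin.
Cmaj: root C up a minor third → Eb, giving Ebmaj.
E♭7: root E♭ up a minor third → Gb, giving Gb7.
A6: root A up a minor third → C, giving C6.
Amin: root A up a minor third → C, giving Cmin.

Gbmin Ebmaj Gb7 C6 Cmin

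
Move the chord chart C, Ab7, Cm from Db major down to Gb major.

Db major down to Gb major is a perfect fifth; each chord root moves by that interval while the quality stays the same.
C: root C down a perfect fifth → F, giving F.
Ab7: root Ab down a perfect fifth → Db, giving Db7.
Cm: root C down a perfect fifth → F, giving Fm.

F Db7 Fm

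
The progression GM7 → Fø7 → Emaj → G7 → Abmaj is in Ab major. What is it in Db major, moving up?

CM7 Bbø7 Amaj C7 Dbmaj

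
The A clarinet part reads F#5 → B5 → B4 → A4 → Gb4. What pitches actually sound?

The A clarinet sounds a minor third below written, so transpose each written note down a minor third.
F#5 to D#5
B5 to G#5
B4 to G#4
A4 to F#4
Gb4 to Eb4

D#5 G#5 G#4 F#4 Eb4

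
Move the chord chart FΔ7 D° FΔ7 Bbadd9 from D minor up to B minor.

DΔ7 B° DΔ7 Gadd9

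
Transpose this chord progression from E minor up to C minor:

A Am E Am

E minor up to C minor is a minor sixth; each chord root moves by that interval while the quality stays the same.
A: root A up a minor sixth → F, giving F.
Am: root A up a minor sixth → F, giving Fm.
E: root E up a minor sixth → C, giving C.
Am: root A up a minor sixth → F, giving Fm.

F Fm C Fm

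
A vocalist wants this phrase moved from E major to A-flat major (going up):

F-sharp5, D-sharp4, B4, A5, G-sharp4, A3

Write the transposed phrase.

Bb5 G4 Eb5 Db6 C5 Db4

E major to A-flat major up is a diminished fourth, so every note moves up by that interval.
F#5 -> Bb5
D#4 -> G4
B4 -> Eb5
A5 -> Db6
G#4 -> C5
A3 -> Db4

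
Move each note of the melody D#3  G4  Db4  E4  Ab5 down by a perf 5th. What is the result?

D#3 to G#2
G4 to C4
Db4 to Gb3
E4 to A3
Ab5 to Db5

G#2 C4 Gb3 A3 Db5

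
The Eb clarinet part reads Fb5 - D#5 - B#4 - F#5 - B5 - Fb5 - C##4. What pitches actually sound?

Abb5 F#5 D#5 A5 D6 Abb5 E#4

Written C4 on the Eb clarinet sounds as Eb4, a minor third higher; apply that shift to every note.
Fb5 -> Abb5
D#5 -> F#5
B#4 -> D#5
F#5 -> A5
B5 -> D6
Fb5 -> Abb5
C##4 -> E#4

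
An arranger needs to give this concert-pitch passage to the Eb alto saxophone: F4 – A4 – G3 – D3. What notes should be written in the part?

D5 F#5 E4 B3

The Eb alto saxophone sounds a major sixth below written, so the written part must be a major sixth above concert — transpose each note up.
F4 becomes D5
A4 becomes F#5
G3 becomes E4
D3 becomes B3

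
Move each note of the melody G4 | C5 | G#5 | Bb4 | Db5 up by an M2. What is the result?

A4 D5 A#5 C5 Eb5

G4 up a major second is A4.
C5: a second up reaches D, and 2 semitones makes it D5.
G#5 up a major second is A#5.
Bb4: a second up reaches C, and 2 semitones makes it C5.
Db5: a second up reaches E, and 2 semitones makes it Eb5.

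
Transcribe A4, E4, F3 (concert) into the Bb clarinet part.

B4 F#4 G3

Written C4 sounds as Bb3 on the Bb clarinet, so concert pitches are written a major second up.
A4 gives B4
E4 gives F#4
F3 gives G3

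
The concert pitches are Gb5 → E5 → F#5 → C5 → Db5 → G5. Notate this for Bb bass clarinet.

Ab6 F#6 G#6 D6 Eb6 A6

Written C4 sounds as Bb2 on the Bb bass clarinet, so concert pitches are written a major ninth up.
Gb5 -> Ab6
E5 -> F#6
F#5 -> G#6
C5 -> D6
Db5 -> Eb6
G5 -> A6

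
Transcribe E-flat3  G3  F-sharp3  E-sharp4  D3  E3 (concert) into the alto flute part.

Ab3 C4 B3 A#4 G3 A3

Written C4 sounds as G3 on the alto flute, so concert pitches are written a perfect fourth up.
Eb3 gives Ab3
G3 gives C4
F#3 gives B3
E#4 gives A#4
D3 gives G3
E3 gives A3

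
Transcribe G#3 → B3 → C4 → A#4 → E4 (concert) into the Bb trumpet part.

A#3 C#4 D4 B#4 F#4

The Bb trumpet sounds a major second below written, so the written part must be a major second above concert — transpose each note up.
G#3 becomes A#3
B3 becomes C#4
C4 becomes D4
A#4 becomes B#4
E4 becomes F#4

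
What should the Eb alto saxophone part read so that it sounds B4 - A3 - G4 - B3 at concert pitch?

Written C4 sounds as Eb3 on the Eb alto saxophone, so concert pitches are written a major sixth up.
B4 to G#5
A3 to F#4
G4 to E5
B3 to G#4

G#5 F#4 E5 G#4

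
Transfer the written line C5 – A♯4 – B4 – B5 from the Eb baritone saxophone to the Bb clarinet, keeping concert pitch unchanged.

F3 D#3 E3 E4

First find concert pitch: the Eb baritone saxophone sounds a major thirteenth below written, so C5 A♯4 B4 B5 sounds Eb3 C#3 D3 D4.
Then write for Bb clarinet: it sounds a major second below written, so the part must be a major second above concert.
Eb3 → F3
C#3 → D#3
D3 → E3
D4 → E4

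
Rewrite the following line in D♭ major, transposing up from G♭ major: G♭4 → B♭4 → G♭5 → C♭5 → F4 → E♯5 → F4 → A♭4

Db5 F5 Db6 Gb5 C5 B#5 C5 Eb5

G♭ major to D♭ major up is a perfect fifth, so every note moves up by that interval.
Gb4 gives Db5
Bb4 gives F5
Gb5 gives Db6
Cb5 gives Gb5
F4 gives C5
E#5 gives B#5
F4 gives C5
Ab4 gives Eb5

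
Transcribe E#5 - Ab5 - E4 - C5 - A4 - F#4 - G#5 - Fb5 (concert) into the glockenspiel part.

Written C4 sounds as C6 on the glockenspiel, so concert pitches are written a perfect fifteenth down.
E#5 → E#3
Ab5 → Ab3
E4 → E2
C5 → C3
A4 → A2
F#4 → F#2
G#5 → G#3
Fb5 → Fb3

E#3 Ab3 E2 C3 A2 F#2 G#3 Fb3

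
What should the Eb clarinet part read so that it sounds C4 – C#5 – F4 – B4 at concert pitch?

Written C4 sounds as Eb4 on the Eb clarinet, so concert pitches are written a minor third down.
C4 → A3
C#5 → A#4
F4 → D4
B4 → G#4

A3 A#4 D4 G#4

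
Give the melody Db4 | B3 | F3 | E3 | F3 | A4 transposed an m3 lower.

A minor third down from Db4 gives Bb3.
B3: a third down reaches G, and 3 semitones makes it G#3.
F3: a third down reaches D, and 3 semitones makes it D3.
E3: a third down reaches C, and 3 semitones makes it C#3.
A minor third down from F3 gives D3.
A minor third down from A4 gives F#4.

Bb3 G#3 D3 C#3 D3 F#4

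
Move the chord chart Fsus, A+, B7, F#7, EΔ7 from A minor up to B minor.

A minor up to B minor is a major second; each chord root moves by that interval while the quality stays the same.
Fsus: root F up a major second → G, giving Gsus.
A+: root A up a major second → B, giving B+.
B7: root B up a major second → C#, giving C#7.
F#7: root F# up a major second → G#, giving G#7.
EΔ7: root E up a major second → F#, giving F#Δ7.

Gsus B+ C#7 G#7 F#Δ7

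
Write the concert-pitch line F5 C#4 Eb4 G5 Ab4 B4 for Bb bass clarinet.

G6 D#5 F5 A6 Bb5 C#6

Written C4 sounds as Bb2 on the Bb bass clarinet, so concert pitches are written a major ninth up.
F5 -> G6
C#4 -> D#5
Eb4 -> F5
G5 -> A6
Ab4 -> Bb5
B4 -> C#6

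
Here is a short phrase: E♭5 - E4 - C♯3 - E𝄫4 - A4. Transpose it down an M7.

A major seventh down from Eb5 gives Fb4.
A major seventh down from E4 gives F3.
A major seventh down from C#3 gives D2.
Ebb4: a seventh down reaches F, and 11 semitones makes it Fbb3.
A4: a seventh down reaches B, and 11 semitones makes it Bb3.

Fb4 F3 D2 Fbb3 Bb3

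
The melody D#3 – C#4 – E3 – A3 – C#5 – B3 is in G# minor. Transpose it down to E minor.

From G# down to E is a major third; apply that to each pitch.
D#3 gives B2
C#4 gives A3
E3 gives C3
A3 gives F3
C#5 gives A4
B3 gives G3

B2 A3 C3 F3 A4 G3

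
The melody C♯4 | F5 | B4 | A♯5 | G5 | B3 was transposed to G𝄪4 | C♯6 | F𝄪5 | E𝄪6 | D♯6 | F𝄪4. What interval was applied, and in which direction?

up an augmented fifth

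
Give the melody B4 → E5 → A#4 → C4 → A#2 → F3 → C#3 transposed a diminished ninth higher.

Cb6 Fb6 Bb5 Dbb5 Bb3 Gbb4 Db4

A diminished ninth up from B4 gives Cb6.
A diminished ninth up from E5 gives Fb6.
A diminished ninth up from A#4 gives Bb5.
C4: a ninth up reaches D, and 12 semitones makes it Dbb5.
A#2 up a diminished ninth is Bb3.
A diminished ninth up from F3 gives Gbb4.
C#3 up a diminished ninth is Db4.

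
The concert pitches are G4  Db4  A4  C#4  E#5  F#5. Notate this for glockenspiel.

Written C4 sounds as C6 on the glockenspiel, so concert pitches are written a perfect fifteenth down.
G4 becomes G2
Db4 becomes Db2
A4 becomes A2
C#4 becomes C#2
E#5 becomes E#3
F#5 becomes F#3

G2 Db2 A2 C#2 E#3 F#3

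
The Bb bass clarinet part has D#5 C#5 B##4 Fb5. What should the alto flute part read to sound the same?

F#4 E4 D##4 Abb4

First find concert pitch: the Bb bass clarinet sounds a major ninth below written, so D#5 C#5 B##4 Fb5 sounds C#4 B3 A##3 Ebb4.
Then write for alto flute: it sounds a perfect fourth below written, so the part must be a perfect fourth above concert.
C#4 → F#4
B3 → E4
A##3 → D##4
Ebb4 → Abb4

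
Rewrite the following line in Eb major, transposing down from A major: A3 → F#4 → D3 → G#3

Eb3 C4 Ab2 D3

A major to Eb major down is an augmented fourth, so every note moves down by that interval.
A3 to Eb3
F#4 to C4
D3 to Ab2
G#3 to D3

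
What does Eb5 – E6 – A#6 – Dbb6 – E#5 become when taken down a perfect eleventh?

Eb5: an eleventh down reaches B, and 17 semitones makes it Bb3.
E6: an eleventh down reaches B, and 17 semitones makes it B4.
A#6 down a perfect eleventh is E#5.
Dbb6: an eleventh down reaches A, and 17 semitones makes it Abb4.
A perfect eleventh down from E#5 gives B#3.

Bb3 B4 E#5 Abb4 B#3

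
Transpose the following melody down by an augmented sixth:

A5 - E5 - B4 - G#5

Cb5 Gb4 Db4 Bb4

A5: a sixth down reaches C, and 10 semitones makes it Cb5.
An augmented sixth down from E5 gives Gb4.
An augmented sixth down from B4 gives Db4.
G#5: a sixth down reaches B, and 10 semitones makes it Bb4.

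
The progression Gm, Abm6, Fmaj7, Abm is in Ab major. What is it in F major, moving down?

Ab major down to F major is a minor third; each chord root moves by that interval while the quality stays the same.
Gm: root G down a minor third → E, giving Em.
Abm6: root Ab down a minor third → F, giving Fm6.
Fmaj7: root F down a minor third → D, giving Dmaj7.
Abm: root Ab down a minor third → F, giving Fm.

Em Fm6 Dmaj7 Fm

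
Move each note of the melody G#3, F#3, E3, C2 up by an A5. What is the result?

G#3 becomes D##4
F#3 becomes C##4
E3 becomes B#3
C2 becomes G#2

D##4 C##4 B#3 G#2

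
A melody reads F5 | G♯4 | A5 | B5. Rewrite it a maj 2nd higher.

A major second up from F5 gives G5.
G#4: a second up reaches A, and 2 semitones makes it A#4.
A major second up from A5 gives B5.
B5 up a major second is C#6.

G5 A#4 B5 C#6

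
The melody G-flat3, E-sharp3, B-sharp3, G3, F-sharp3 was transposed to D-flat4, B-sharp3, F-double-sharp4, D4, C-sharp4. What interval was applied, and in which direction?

Take the first pair: Gb3 → Db4. G to D spans 5 letter names, so the interval is some kind of fifth.
Gb3 to Db4 is 7 semitones, which makes it a perfect fifth; the second version is higher, so the direction is up.
Checking another pair — F#3 → C#4 — gives the same interval.

up a perfect fifth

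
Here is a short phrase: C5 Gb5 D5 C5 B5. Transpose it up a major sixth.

C5: a sixth up reaches A, and 9 semitones makes it A5.
Gb5 up a major sixth is Eb6.
D5: a sixth up reaches B, and 9 semitones makes it B5.
C5: a sixth up reaches A, and 9 semitones makes it A5.
A major sixth up from B5 gives G#6.

A5 Eb6 B5 A5 G#6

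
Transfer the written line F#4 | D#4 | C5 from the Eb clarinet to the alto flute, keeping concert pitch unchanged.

D5 B4 Ab5

First find concert pitch: the Eb clarinet sounds a minor third above written, so F#4 D#4 C5 sounds A4 F#4 Eb5.
Then write for alto flute: it sounds a perfect fourth below written, so the part must be a perfect fourth above concert.
A4 → D5
F#4 → B4
Eb5 → Ab5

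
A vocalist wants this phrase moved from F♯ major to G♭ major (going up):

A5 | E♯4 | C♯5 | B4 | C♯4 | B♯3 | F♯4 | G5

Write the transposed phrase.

Bbb5 F4 Db5 Cb5 Db4 C4 Gb4 Abb5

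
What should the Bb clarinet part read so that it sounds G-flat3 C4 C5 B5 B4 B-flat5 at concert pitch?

The Bb clarinet sounds a major second below written, so the written part must be a major second above concert — transpose each note up.
Gb3 to Ab3
C4 to D4
C5 to D5
B5 to C#6
B4 to C#5
Bb5 to C6

Ab3 D4 D5 C#6 C#5 C6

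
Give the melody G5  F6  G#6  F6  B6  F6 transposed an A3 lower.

G5: a third down reaches E, and 5 semitones makes it Ebb5.
An augmented third down from F6 gives Dbb6.
An augmented third down from G#6 gives Eb6.
An augmented third down from F6 gives Dbb6.
An augmented third down from B6 gives Gb6.
F6: a third down reaches D, and 5 semitones makes it Dbb6.

Ebb5 Dbb6 Eb6 Dbb6 Gb6 Dbb6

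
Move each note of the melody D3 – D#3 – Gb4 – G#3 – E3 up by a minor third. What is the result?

A minor third up from D3 gives F3.
D#3 up a minor third is F#3.
Gb4 up a minor third is Bbb4.
G#3 up a minor third is B3.
E3: a third up reaches G, and 3 semitones makes it G3.

F3 F#3 Bbb4 B3 G3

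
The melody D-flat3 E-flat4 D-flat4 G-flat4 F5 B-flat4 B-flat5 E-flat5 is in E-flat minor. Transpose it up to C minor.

Bb3 C5 Bb4 Eb5 D6 G5 G6 C6

E-flat minor to C minor up is a major sixth, so every note moves up by that interval.
Db3 to Bb3
Eb4 to C5
Db4 to Bb4
Gb4 to Eb5
F5 to D6
Bb4 to G5
Bb5 to G6
Eb5 to C6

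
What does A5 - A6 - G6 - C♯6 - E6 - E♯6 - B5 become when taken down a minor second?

G#5 G#6 F#6 B#5 D#6 D##6 A#5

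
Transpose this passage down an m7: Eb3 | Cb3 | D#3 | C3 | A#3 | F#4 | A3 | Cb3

Eb3 → F2
Cb3 → Db2
D#3 → E#2
C3 → D2
A#3 → B#2
F#4 → G#3
A3 → B2
Cb3 → Db2

F2 Db2 E#2 D2 B#2 G#3 B2 Db2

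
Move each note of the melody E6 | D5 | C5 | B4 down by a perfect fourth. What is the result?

B5 A4 G4 F#4

A perfect fourth down from E6 gives B5.
D5 down a perfect fourth is A4.
C5: a fourth down reaches G, and 5 semitones makes it G4.
B4: a fourth down reaches F, and 5 semitones makes it F#4.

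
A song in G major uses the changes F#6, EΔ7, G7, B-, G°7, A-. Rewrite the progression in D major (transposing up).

G major up to D major is a perfect fifth; each chord root moves by that interval while the quality stays the same.
F#6: root F# up a perfect fifth → C#, giving C#6.
EΔ7: root E up a perfect fifth → B, giving BΔ7.
G7: root G up a perfect fifth → D, giving D7.
B-: root B up a perfect fifth → F#, giving F#-.
G°7: root G up a perfect fifth → D, giving D°7.
A-: root A up a perfect fifth → E, giving E-.

C#6 BΔ7 D7 F#- D°7 E-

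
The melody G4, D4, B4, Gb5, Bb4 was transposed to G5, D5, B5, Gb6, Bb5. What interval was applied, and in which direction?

From G4 to G5 is 8 letter names — an octave of some quality.
G4 to G5 is 12 semitones, which makes it a perfect octave; the second version is higher, so the direction is up.
Checking another pair — Bb4 → Bb5 — gives the same interval.

up a perfect octave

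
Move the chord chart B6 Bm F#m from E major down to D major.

E major down to D major is a major second; each chord root moves by that interval while the quality stays the same.
B6: root B down a major second → A, giving A6.
Bm: root B down a major second → A, giving Am.
F#m: root F# down a major second → E, giving Em.

A6 Am Em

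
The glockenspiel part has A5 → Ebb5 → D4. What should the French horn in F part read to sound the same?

E8 Bbb7 A6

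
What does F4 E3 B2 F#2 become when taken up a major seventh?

E5 D#4 A#3 E#3

F4 up a major seventh is E5.
A major seventh up from E3 gives D#4.
A major seventh up from B2 gives A#3.
F#2: a seventh up reaches E, and 11 semitones makes it E#3.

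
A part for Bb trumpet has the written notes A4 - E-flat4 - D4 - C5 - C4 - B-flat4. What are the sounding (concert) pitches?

G4 Db4 C4 Bb4 Bb3 Ab4

The Bb trumpet sounds a major second below written, so transpose each written note down a major second.
A4 → G4
Eb4 → Db4
D4 → C4
C5 → Bb4
C4 → Bb3
Bb4 → Ab4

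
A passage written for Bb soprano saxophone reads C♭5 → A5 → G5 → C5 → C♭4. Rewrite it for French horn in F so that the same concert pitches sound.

First find concert pitch: the Bb soprano saxophone sounds a major second below written, so C♭5 A5 G5 C5 C♭4 sounds Bbb4 G5 F5 Bb4 Bbb3.
Then write for French horn in F: it sounds a perfect fifth below written, so the part must be a perfect fifth above concert.
Bbb4 → Fb5
G5 → D6
F5 → C6
Bb4 → F5
Bbb3 → Fb4

Fb5 D6 C6 F5 Fb4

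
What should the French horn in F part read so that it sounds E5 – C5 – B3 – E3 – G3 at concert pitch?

Written C4 sounds as F3 on the French horn in F, so concert pitches are written a perfect fifth up.
E5 becomes B5
C5 becomes G5
B3 becomes F#4
E3 becomes B3
G3 becomes D4

B5 G5 F#4 B3 D4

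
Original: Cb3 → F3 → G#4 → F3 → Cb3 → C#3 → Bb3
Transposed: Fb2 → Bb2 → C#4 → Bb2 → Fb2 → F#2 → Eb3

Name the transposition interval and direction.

Take the first pair: Cb3 → Fb2. C to F spans 5 letter names, so the interval is some kind of fifth.
Fb2 to Cb3 is 7 semitones, which makes it a perfect fifth; the second version is lower, so the direction is down.
Checking another pair — Bb3 → Eb3 — gives the same interval.

down a perfect fifth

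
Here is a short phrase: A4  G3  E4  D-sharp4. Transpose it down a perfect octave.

A3 G2 E3 D#3

A4 -> A3
G3 -> G2
E4 -> E3
D#4 -> D#3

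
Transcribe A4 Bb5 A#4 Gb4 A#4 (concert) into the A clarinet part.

The A clarinet sounds a minor third below written, so the written part must be a minor third above concert — transpose each note up.
A4 → C5
Bb5 → Db6
A#4 → C#5
Gb4 → Bbb4
A#4 → C#5

C5 Db6 C#5 Bbb4 C#5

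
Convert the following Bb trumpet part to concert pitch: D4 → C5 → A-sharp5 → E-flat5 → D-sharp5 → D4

Written C4 on the Bb trumpet sounds as Bb3, a major second lower; apply that shift to every note.
D4 to C4
C5 to Bb4
A#5 to G#5
Eb5 to Db5
D#5 to C#5
D4 to C4

C4 Bb4 G#5 Db5 C#5 C4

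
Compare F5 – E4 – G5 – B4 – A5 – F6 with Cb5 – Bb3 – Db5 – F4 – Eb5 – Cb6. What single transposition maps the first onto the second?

From F5 to Cb5 is 4 letter names — a fourth of some quality.
Cb5 to F5 is 6 semitones, which makes it an augmented fourth; the second version is lower, so the direction is down.
Checking another pair — F6 → Cb6 — gives the same interval.

down an augmented fourth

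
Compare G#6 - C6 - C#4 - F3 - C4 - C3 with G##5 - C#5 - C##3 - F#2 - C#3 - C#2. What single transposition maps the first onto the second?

Take the first pair: G#6 → G##5. G to G spans 8 letter names, so the interval is some kind of octave.
G##5 to G#6 is 11 semitones, which makes it a diminished octave; the second version is lower, so the direction is down.
Checking another pair — C3 → C#2 — gives the same interval.

down a diminished octave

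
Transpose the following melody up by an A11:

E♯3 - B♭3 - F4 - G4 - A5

E#3 becomes A##4
Bb3 becomes E5
F4 becomes B5
G4 becomes C#6
A5 becomes D#7

A##4 E5 B5 C#6 D#7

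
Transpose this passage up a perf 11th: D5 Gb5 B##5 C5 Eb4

G6 Cb7 E##7 F6 Ab5

D5 up a perfect eleventh is G6.
Gb5 up a perfect eleventh is Cb7.
B##5: an eleventh up reaches E, and 17 semitones makes it E##7.
C5 up a perfect eleventh is F6.
Eb4: an eleventh up reaches A, and 17 semitones makes it Ab5.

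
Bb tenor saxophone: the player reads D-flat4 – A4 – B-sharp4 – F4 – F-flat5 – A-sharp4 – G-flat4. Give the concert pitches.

Cb3 G3 A#3 Eb3 Ebb4 G#3 Fb3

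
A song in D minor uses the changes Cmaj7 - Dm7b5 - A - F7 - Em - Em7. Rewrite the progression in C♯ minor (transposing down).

Bmaj7 C#m7b5 G# E7 D#m D#m7

D minor down to C♯ minor is a minor second; each chord root moves by that interval while the quality stays the same.
Cmaj7: root C down a minor second → B, giving Bmaj7.
Dm7b5: root D down a minor second → C#, giving C#m7b5.
A: root A down a minor second → G#, giving G#.
F7: root F down a minor second → E, giving E7.
Em: root E down a minor second → D#, giving D#m.
Em7: root E down a minor second → D#, giving D#m7.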